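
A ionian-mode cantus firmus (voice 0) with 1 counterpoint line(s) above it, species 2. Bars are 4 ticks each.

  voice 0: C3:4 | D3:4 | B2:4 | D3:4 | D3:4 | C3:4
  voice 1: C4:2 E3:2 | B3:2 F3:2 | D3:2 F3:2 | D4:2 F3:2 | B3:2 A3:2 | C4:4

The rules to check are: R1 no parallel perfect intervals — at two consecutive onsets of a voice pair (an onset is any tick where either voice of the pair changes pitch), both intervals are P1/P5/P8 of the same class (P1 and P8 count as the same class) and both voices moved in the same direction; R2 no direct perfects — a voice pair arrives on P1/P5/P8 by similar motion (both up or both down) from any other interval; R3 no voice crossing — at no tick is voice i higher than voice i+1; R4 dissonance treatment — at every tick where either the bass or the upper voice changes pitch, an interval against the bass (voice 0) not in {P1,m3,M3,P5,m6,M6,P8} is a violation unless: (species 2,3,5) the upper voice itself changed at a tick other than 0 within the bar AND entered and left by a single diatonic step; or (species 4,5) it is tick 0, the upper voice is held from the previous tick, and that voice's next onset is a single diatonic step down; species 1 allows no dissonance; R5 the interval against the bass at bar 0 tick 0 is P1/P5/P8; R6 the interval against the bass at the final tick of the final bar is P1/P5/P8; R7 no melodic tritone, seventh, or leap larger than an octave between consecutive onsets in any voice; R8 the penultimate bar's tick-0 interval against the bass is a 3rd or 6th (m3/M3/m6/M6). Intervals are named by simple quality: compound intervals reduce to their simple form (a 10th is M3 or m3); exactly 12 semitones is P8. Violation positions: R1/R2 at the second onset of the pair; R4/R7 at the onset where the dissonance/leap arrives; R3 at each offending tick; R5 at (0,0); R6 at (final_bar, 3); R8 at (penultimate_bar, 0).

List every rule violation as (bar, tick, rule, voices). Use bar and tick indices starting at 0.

(1, 2, R7, (1,))
(2, 2, R4, (0, 1))
(3, 0, R2, (0, 1))
(4, 0, R7, (1,))

bar 0: v0=C3 v1=C4 downbeat P8
bar 1: v0=D3 v1=B3 downbeat M6
bar 2: v0=B2 v1=D3 downbeat m3
bar 3: v0=D3 v1=D4 downbeat P8
bar 4: v0=D3 v1=B3 downbeat M6
bar 5: v0=C3 v1=C4 downbeat P8
  -> R7 @ bar 1 tick 2 v(1,): B3->F3 leap 6st
  -> R4 @ bar 2 tick 2 v(0, 1): B2/F3 TT untreated
  -> R2 @ bar 3 tick 0 v(0, 1): B2/F3 TT -> D3/D4 P8 similar
  -> R7 @ bar 4 tick 0 v(1,): F3->B3 leap 6st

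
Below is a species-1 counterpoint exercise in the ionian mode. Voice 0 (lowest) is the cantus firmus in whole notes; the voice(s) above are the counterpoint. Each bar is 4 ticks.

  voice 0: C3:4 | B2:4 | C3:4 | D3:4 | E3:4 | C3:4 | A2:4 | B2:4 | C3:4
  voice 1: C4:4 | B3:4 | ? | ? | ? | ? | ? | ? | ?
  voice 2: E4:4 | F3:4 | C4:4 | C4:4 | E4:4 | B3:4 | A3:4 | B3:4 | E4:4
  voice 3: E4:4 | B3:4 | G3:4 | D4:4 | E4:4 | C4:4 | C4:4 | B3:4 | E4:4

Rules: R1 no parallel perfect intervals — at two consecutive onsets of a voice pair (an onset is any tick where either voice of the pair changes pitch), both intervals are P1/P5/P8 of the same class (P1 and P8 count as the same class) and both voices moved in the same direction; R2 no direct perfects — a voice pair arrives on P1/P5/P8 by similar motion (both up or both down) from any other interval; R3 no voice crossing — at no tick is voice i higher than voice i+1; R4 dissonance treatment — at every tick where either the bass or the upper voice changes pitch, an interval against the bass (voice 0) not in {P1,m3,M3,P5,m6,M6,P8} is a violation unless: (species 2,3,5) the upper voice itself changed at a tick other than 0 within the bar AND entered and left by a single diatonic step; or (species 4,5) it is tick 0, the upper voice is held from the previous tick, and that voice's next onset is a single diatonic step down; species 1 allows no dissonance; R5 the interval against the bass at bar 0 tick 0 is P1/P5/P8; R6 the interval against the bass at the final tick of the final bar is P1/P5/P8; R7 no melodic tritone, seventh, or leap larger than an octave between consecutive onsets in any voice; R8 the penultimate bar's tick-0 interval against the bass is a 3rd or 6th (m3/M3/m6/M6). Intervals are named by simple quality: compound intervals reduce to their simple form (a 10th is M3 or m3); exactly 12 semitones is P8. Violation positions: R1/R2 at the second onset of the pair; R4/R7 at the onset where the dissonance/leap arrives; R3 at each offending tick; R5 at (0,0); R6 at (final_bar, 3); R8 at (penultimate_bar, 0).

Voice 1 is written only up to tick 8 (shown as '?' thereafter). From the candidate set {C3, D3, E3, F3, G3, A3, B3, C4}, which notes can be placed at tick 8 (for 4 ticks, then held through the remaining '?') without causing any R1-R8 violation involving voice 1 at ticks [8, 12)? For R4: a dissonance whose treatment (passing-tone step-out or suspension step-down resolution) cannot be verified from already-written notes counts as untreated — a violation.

{A3, E3}

C3: violates R2,R7
D3: violates R4
E3: legal
F3: violates R4,R7
G3: violates R1
A3: legal
B3: violates R4
C4: violates R1,R2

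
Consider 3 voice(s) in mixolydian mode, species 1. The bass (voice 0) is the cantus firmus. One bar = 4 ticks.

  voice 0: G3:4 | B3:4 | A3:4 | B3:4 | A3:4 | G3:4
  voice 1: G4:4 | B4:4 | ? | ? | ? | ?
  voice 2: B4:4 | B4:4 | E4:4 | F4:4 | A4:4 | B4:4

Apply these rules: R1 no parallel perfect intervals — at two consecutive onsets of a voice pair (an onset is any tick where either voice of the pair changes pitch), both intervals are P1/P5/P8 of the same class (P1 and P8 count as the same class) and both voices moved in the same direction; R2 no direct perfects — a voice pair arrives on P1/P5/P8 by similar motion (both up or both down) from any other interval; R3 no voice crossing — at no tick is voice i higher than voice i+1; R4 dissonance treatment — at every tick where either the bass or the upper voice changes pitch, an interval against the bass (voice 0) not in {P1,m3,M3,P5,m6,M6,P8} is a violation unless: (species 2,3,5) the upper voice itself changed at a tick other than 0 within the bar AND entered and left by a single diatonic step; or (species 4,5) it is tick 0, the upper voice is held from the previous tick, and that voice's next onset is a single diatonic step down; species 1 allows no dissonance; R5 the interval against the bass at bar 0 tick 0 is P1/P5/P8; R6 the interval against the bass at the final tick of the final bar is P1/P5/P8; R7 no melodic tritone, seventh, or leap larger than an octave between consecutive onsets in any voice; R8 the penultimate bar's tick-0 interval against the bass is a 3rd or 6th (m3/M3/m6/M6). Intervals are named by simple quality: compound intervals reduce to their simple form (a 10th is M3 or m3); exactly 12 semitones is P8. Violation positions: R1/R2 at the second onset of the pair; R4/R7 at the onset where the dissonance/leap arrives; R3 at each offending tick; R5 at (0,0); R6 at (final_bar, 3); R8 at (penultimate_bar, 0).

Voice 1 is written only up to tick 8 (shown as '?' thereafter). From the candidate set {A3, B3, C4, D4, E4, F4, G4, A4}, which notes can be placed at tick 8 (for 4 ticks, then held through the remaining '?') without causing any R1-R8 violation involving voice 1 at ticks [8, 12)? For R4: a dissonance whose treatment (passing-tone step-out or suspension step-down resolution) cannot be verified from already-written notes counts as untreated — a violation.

{}

A3: violates R1,R2,R7
B3: violates R4
C4: violates R7
D4: violates R4
E4: violates R1,R2
F4: violates R3,R7
G4: violates R3,R4
A4: violates R1,R3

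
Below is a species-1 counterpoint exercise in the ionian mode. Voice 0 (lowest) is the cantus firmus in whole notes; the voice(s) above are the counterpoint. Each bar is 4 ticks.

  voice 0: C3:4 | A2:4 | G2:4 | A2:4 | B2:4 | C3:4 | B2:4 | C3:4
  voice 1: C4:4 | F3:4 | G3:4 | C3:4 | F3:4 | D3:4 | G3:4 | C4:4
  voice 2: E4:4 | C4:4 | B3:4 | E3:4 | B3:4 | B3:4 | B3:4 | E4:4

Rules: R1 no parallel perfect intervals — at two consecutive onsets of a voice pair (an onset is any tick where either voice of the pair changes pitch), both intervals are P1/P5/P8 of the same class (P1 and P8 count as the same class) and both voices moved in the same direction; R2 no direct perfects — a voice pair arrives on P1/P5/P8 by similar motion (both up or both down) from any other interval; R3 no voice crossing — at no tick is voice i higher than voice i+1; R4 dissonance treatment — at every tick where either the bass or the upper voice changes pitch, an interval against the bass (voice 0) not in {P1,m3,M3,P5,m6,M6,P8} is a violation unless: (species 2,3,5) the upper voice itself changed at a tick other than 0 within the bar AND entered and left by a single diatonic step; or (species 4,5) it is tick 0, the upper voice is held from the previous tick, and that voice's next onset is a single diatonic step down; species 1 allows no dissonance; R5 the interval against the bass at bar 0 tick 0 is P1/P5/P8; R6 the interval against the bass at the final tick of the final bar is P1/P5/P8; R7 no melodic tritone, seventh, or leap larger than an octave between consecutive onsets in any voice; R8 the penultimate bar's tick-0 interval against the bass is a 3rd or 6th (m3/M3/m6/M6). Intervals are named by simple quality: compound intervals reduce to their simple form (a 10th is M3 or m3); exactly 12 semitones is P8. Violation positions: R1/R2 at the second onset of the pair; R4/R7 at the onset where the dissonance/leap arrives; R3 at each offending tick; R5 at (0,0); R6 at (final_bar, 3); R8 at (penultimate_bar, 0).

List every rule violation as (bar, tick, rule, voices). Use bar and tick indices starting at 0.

bar 0: v0=C3 v1=C4 v2=E4 downbeat M3
bar 1: v0=A2 v1=F3 v2=C4 downbeat m3
bar 2: v0=G2 v1=G3 v2=B3 downbeat M3
bar 3: v0=A2 v1=C3 v2=E3 downbeat P5
bar 4: v0=B2 v1=F3 v2=B3 downbeat P8
bar 5: v0=C3 v1=D3 v2=B3 downbeat M7
bar 6: v0=B2 v1=G3 v2=B3 downbeat P8
bar 7: v0=C3 v1=C4 v2=E4 downbeat M3
  -> R5 @ bar 0 tick 0 v(0, 2): opens on M3
  -> R2 @ bar 1 tick 0 v(1, 2): C4/E4 M3 -> F3/C4 P5 similar
  -> R2 @ bar 4 tick 0 v(0, 2): A2/E3 P5 -> B2/B3 P8 similar
  -> R4 @ bar 4 tick 0 v(0, 1): B2/F3 TT untreated
  -> R4 @ bar 5 tick 0 v(0, 1): C3/D3 M2 untreated
  -> R4 @ bar 5 tick 0 v(0, 2): C3/B3 M7 untreated
  -> R8 @ bar 6 tick 0 v(0, 2): penult P8 not 3rd/6th
  -> R2 @ bar 7 tick 0 v(0, 1): B2/G3 m6 -> C3/C4 P8 similar
  -> R6 @ bar 7 tick 3 v(0, 2): closes on M3

(0, 0, R5, (0, 2))
(1, 0, R2, (1, 2))
(4, 0, R2, (0, 2))
(4, 0, R4, (0, 1))
(5, 0, R4, (0, 1))
(5, 0, R4, (0, 2))
(6, 0, R8, (0, 2))
(7, 0, R2, (0, 1))
(7, 3, R6, (0, 2))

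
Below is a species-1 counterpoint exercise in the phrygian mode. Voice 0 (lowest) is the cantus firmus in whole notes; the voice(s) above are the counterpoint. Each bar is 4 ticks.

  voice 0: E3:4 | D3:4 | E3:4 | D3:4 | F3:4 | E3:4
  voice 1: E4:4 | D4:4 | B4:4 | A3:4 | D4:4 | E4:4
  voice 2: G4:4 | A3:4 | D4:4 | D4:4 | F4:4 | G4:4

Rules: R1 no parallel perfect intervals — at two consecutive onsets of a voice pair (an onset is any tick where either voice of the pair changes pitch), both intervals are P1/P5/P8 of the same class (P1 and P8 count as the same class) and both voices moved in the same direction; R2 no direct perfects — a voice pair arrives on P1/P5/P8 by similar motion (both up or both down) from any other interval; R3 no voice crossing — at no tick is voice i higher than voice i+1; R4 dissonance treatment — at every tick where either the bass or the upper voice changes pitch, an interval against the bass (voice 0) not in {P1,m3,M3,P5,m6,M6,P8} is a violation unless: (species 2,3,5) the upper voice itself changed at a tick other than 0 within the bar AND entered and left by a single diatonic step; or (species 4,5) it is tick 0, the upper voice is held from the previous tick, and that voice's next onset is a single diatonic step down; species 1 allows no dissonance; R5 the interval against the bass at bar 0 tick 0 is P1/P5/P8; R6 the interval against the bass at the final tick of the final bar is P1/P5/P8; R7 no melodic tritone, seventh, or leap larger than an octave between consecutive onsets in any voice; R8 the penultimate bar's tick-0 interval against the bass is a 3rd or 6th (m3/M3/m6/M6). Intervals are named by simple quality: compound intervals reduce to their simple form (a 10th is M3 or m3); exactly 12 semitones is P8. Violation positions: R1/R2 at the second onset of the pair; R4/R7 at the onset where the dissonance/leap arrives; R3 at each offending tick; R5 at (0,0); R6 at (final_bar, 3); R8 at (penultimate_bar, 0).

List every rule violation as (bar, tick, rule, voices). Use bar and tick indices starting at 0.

bar 0: v0=E3 v1=E4 v2=G4 downbeat m3
bar 1: v0=D3 v1=D4 v2=A3 downbeat P5
bar 2: v0=E3 v1=B4 v2=D4 downbeat m7
bar 3: v0=D3 v1=A3 v2=D4 downbeat P8
bar 4: v0=F3 v1=D4 v2=F4 downbeat P8
bar 5: v0=E3 v1=E4 v2=G4 downbeat m3
  -> R5 @ bar 0 tick 0 v(0, 2): opens on m3
  -> R1 @ bar 1 tick 0 v(0, 1): E3/E4 P8 -> D3/D4 P8 similar
  -> R2 @ bar 1 tick 0 v(0, 2): E3/G4 m3 -> D3/A3 P5 similar
  -> R3 @ bar 1 tick 0 v(1, 2): D4 above A3
  -> R7 @ bar 1 tick 0 v(2,): G4->A3 leap 10st
  -> R3 @ bar 1 tick 1 v(1, 2): D4 above A3
  -> R3 @ bar 1 tick 2 v(1, 2): D4 above A3
  -> R3 @ bar 1 tick 3 v(1, 2): D4 above A3
  -> R2 @ bar 2 tick 0 v(0, 1): D3/D4 P8 -> E3/B4 P5 similar
  -> R3 @ bar 2 tick 0 v(1, 2): B4 above D4
  -> R4 @ bar 2 tick 0 v(0, 2): E3/D4 m7 untreated
  -> R3 @ bar 2 tick 1 v(1, 2): B4 above D4
  -> R3 @ bar 2 tick 2 v(1, 2): B4 above D4
  -> R3 @ bar 2 tick 3 v(1, 2): B4 above D4
  -> R1 @ bar 3 tick 0 v(0, 1): E3/B4 P5 -> D3/A3 P5 similar
  -> R7 @ bar 3 tick 0 v(1,): B4->A3 leap 14st
  -> R1 @ bar 4 tick 0 v(0, 2): D3/D4 P8 -> F3/F4 P8 similar
  -> R8 @ bar 4 tick 0 v(0, 2): penult P8 not 3rd/6th
  -> R6 @ bar 5 tick 3 v(0, 2): closes on m3

(0, 0, R5, (0, 2))
(1, 0, R1, (0, 1))
(1, 0, R2, (0, 2))
(1, 0, R3, (1, 2))
(1, 0, R7, (2,))
(1, 1, R3, (1, 2))
(1, 2, R3, (1, 2))
(1, 3, R3, (1, 2))
(2, 0, R2, (0, 1))
(2, 0, R3, (1, 2))
(2, 0, R4, (0, 2))
(2, 1, R3, (1, 2))
(2, 2, R3, (1, 2))
(2, 3, R3, (1, 2))
(3, 0, R1, (0, 1))
(3, 0, R7, (1,))
(4, 0, R1, (0, 2))
(4, 0, R8, (0, 2))
(5, 3, R6, (0, 2))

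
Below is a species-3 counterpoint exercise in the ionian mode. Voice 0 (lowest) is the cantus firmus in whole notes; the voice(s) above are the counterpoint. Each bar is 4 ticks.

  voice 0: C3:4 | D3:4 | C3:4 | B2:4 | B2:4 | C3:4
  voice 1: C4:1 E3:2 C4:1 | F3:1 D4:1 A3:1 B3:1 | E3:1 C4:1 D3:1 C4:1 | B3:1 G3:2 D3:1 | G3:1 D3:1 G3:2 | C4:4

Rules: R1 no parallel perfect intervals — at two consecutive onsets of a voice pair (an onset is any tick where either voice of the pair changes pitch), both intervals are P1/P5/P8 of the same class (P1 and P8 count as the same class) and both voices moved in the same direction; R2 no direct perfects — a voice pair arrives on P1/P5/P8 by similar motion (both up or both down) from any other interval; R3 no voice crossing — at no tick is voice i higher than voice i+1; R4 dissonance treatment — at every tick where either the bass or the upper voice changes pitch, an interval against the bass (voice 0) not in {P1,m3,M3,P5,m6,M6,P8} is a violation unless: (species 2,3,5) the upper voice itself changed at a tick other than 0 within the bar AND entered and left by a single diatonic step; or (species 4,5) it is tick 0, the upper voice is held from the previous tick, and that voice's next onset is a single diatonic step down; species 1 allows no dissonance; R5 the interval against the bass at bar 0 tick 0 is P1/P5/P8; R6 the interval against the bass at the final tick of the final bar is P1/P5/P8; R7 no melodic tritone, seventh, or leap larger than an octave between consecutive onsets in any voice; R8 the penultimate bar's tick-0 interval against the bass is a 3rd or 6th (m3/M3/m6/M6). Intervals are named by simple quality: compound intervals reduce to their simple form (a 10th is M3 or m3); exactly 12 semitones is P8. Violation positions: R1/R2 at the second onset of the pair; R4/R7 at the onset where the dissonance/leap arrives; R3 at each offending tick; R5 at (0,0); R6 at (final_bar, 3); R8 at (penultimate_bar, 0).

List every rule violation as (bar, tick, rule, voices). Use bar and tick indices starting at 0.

(2, 2, R4, (0, 1))
(2, 2, R7, (1,))
(2, 3, R7, (1,))
(3, 0, R1, (0, 1))
(5, 0, R2, (0, 1))

bar 0: v0=C3 v1=C4 downbeat P8
bar 1: v0=D3 v1=F3 downbeat m3
bar 2: v0=C3 v1=E3 downbeat M3
bar 3: v0=B2 v1=B3 downbeat P8
bar 4: v0=B2 v1=G3 downbeat m6
bar 5: v0=C3 v1=C4 downbeat P8
  -> R4 @ bar 2 tick 2 v(0, 1): C3/D3 M2 untreated
  -> R7 @ bar 2 tick 2 v(1,): C4->D3 leap 10st
  -> R7 @ bar 2 tick 3 v(1,): D3->C4 leap 10st
  -> R1 @ bar 3 tick 0 v(0, 1): C3/C4 P8 -> B2/B3 P8 similar
  -> R2 @ bar 5 tick 0 v(0, 1): B2/G3 m6 -> C3/C4 P8 similar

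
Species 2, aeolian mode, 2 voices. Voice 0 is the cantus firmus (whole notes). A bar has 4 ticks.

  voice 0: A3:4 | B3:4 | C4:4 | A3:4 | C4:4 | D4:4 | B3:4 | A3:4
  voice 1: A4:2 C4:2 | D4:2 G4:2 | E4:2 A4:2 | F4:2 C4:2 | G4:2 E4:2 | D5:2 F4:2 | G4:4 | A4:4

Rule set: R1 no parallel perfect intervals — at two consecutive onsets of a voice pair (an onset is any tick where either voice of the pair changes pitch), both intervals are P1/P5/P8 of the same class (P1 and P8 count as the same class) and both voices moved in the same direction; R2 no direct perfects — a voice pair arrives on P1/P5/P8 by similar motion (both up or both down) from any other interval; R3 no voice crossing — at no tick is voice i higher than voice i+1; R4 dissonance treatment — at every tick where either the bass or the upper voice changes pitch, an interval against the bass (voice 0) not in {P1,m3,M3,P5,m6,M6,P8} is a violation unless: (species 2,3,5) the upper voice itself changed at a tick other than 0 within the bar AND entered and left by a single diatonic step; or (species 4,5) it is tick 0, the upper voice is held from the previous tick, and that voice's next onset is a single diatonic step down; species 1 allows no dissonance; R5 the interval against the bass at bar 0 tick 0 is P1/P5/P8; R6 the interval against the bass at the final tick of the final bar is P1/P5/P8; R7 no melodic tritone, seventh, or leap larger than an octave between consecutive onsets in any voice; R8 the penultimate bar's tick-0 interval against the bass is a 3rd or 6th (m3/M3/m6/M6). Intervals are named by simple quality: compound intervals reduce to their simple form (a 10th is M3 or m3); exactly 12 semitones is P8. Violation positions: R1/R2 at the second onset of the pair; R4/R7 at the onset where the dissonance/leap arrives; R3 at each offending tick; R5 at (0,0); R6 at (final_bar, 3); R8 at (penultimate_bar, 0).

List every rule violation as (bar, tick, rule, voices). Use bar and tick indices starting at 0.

(4, 0, R2, (0, 1))
(5, 0, R2, (0, 1))
(5, 0, R7, (1,))

bar 0: v0=A3 v1=A4 downbeat P8
bar 1: v0=B3 v1=D4 downbeat m3
bar 2: v0=C4 v1=E4 downbeat M3
bar 3: v0=A3 v1=F4 downbeat m6
bar 4: v0=C4 v1=G4 downbeat P5
bar 5: v0=D4 v1=D5 downbeat P8
bar 6: v0=B3 v1=G4 downbeat m6
bar 7: v0=A3 v1=A4 downbeat P8
  -> R2 @ bar 4 tick 0 v(0, 1): A3/C4 m3 -> C4/G4 P5 similar
  -> R2 @ bar 5 tick 0 v(0, 1): C4/E4 M3 -> D4/D5 P8 similar
  -> R7 @ bar 5 tick 0 v(1,): E4->D5 leap 10st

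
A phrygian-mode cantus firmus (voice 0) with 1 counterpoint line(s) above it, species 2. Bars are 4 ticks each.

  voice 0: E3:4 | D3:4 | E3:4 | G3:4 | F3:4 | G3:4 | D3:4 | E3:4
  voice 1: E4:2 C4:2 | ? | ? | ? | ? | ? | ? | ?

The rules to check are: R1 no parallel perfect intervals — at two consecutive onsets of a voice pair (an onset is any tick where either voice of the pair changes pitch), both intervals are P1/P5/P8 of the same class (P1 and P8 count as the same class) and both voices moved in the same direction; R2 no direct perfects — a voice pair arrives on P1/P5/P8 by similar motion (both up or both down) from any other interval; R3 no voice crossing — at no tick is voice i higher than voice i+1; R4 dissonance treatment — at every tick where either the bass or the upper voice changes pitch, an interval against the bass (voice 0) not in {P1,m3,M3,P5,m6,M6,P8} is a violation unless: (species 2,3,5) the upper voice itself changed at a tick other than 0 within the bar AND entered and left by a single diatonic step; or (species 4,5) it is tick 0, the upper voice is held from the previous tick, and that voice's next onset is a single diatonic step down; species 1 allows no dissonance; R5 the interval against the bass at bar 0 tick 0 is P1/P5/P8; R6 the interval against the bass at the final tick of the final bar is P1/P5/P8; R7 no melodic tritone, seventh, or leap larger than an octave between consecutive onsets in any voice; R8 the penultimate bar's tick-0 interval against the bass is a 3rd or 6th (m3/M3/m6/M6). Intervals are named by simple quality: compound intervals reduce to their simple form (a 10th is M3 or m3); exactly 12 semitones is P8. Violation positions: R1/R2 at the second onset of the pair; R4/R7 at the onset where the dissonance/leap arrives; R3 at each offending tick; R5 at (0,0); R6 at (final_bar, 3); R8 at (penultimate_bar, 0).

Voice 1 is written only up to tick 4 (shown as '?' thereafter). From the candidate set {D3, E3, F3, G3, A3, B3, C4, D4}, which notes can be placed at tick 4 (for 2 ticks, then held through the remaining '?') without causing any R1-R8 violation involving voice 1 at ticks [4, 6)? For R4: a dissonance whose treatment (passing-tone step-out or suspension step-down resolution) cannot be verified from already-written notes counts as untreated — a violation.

D3: violates R2,R7
E3: violates R4
F3: legal
G3: violates R4
A3: violates R2
B3: legal
C4: violates R4
D4: legal

{B3, D4, F3}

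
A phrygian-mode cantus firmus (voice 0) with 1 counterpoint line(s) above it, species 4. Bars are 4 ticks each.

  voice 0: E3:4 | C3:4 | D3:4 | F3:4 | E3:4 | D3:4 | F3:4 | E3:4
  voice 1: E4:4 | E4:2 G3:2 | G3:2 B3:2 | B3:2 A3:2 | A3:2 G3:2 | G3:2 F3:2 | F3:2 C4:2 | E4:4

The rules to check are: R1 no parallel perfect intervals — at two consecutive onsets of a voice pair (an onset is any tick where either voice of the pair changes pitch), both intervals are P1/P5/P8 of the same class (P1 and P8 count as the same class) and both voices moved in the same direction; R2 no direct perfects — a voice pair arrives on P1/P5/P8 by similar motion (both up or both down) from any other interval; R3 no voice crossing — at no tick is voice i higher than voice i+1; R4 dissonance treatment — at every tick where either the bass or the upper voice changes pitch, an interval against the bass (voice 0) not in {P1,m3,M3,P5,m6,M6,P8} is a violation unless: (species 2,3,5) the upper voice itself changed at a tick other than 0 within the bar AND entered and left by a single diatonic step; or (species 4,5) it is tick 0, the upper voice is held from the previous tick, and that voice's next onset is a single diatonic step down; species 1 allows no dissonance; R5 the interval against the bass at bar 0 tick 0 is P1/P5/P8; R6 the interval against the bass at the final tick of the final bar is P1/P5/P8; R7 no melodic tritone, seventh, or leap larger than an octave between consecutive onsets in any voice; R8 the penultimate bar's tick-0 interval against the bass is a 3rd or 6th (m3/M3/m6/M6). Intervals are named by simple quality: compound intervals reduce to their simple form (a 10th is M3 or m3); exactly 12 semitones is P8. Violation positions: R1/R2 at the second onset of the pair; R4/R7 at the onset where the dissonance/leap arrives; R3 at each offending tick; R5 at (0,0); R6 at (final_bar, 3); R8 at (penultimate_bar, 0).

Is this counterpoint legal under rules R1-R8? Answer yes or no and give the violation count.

bar 0: v0=E3 v1=E4 (P8)
bar 1: v0=C3 v1=E4 (M3)
bar 2: v0=D3 v1=G3 (P4)
bar 3: v0=F3 v1=B3 (TT)
bar 4: v0=E3 v1=A3 (P4)
bar 5: v0=D3 v1=G3 (P4)
bar 6: v0=F3 v1=F3 (P1)
bar 7: v0=E3 v1=E4 (P8)
  R4 @ bar2.0: D3/G3 P4 untreated
  R8 @ bar6.0: penult P1 not 3rd/6th

No (2 violations)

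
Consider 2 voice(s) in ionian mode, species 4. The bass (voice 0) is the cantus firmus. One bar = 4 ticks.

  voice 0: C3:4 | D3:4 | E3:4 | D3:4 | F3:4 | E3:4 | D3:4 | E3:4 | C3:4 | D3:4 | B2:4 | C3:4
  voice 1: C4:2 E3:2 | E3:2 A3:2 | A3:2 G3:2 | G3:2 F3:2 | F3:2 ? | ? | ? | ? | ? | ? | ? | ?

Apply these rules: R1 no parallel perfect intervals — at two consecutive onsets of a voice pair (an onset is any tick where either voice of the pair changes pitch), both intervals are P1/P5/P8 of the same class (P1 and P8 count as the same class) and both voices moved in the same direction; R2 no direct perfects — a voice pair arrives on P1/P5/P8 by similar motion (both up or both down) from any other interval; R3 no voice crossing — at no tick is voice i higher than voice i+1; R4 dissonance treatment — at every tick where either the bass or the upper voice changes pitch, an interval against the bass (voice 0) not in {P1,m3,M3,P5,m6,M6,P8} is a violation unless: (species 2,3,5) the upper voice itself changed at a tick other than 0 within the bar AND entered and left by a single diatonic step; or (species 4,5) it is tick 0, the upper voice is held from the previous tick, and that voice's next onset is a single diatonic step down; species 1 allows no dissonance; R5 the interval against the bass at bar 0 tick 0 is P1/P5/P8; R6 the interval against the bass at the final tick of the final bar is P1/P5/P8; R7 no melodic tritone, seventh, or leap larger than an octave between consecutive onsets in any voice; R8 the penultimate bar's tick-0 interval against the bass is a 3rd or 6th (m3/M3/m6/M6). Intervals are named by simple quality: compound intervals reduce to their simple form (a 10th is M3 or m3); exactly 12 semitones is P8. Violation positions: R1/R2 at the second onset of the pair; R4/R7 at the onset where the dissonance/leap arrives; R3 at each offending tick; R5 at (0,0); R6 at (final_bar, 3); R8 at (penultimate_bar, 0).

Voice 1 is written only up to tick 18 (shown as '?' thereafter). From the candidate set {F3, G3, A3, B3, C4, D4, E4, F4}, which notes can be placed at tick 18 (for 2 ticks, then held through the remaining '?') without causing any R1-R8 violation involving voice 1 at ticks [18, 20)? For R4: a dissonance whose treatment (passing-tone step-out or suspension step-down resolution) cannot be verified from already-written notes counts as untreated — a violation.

F3: legal
G3: violates R4
A3: legal
B3: violates R4,R7
C4: legal
D4: legal
E4: violates R4,R7
F4: legal

{A3, C4, D4, F3, F4}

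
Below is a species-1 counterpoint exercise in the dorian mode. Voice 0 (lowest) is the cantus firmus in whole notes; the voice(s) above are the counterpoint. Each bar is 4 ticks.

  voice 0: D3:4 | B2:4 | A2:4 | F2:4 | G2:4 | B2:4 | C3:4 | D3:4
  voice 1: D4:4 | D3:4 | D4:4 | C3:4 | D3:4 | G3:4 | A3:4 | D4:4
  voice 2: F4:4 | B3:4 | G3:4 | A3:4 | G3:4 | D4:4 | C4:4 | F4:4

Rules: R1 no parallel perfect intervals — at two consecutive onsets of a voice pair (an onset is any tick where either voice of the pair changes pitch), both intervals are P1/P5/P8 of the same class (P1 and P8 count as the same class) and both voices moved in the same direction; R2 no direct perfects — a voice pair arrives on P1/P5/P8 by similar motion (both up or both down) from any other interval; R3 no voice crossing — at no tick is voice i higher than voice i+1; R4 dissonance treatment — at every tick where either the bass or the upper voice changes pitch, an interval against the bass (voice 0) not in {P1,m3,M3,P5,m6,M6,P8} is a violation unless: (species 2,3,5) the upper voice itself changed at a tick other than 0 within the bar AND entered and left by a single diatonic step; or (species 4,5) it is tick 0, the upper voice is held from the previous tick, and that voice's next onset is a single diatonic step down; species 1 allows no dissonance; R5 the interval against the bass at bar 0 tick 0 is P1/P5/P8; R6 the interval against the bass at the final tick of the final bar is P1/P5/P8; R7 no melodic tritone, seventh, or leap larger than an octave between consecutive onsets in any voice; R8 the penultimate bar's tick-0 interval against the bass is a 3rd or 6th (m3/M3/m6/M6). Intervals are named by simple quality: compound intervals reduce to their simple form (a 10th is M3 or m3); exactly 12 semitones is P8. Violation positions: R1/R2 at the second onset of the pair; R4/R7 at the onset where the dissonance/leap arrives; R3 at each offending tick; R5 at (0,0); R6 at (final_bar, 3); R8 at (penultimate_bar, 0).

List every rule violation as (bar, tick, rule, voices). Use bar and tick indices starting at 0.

(0, 0, R5, (0, 2))
(1, 0, R2, (0, 2))
(1, 0, R7, (2,))
(2, 0, R3, (1, 2))
(2, 0, R4, (0, 1))
(2, 0, R4, (0, 2))
(2, 1, R3, (1, 2))
(2, 2, R3, (1, 2))
(2, 3, R3, (1, 2))
(3, 0, R2, (0, 1))
(3, 0, R7, (1,))
(4, 0, R1, (0, 1))
(5, 0, R2, (1, 2))
(6, 0, R8, (0, 2))
(7, 0, R2, (0, 1))
(7, 3, R6, (0, 2))

bar 0: v0=D3 v1=D4 v2=F4 downbeat m3
bar 1: v0=B2 v1=D3 v2=B3 downbeat P8
bar 2: v0=A2 v1=D4 v2=G3 downbeat m7
bar 3: v0=F2 v1=C3 v2=A3 downbeat M3
bar 4: v0=G2 v1=D3 v2=G3 downbeat P8
bar 5: v0=B2 v1=G3 v2=D4 downbeat m3
bar 6: v0=C3 v1=A3 v2=C4 downbeat P8
bar 7: v0=D3 v1=D4 v2=F4 downbeat m3
  -> R5 @ bar 0 tick 0 v(0, 2): opens on m3
  -> R2 @ bar 1 tick 0 v(0, 2): D3/F4 m3 -> B2/B3 P8 similar
  -> R7 @ bar 1 tick 0 v(2,): F4->B3 leap 6st
  -> R3 @ bar 2 tick 0 v(1, 2): D4 above G3
  -> R4 @ bar 2 tick 0 v(0, 1): A2/D4 P4 untreated
  -> R4 @ bar 2 tick 0 v(0, 2): A2/G3 m7 untreated
  -> R3 @ bar 2 tick 1 v(1, 2): D4 above G3
  -> R3 @ bar 2 tick 2 v(1, 2): D4 above G3
  -> R3 @ bar 2 tick 3 v(1, 2): D4 above G3
  -> R2 @ bar 3 tick 0 v(0, 1): A2/D4 P4 -> F2/C3 P5 similar
  -> R7 @ bar 3 tick 0 v(1,): D4->C3 leap 14st
  -> R1 @ bar 4 tick 0 v(0, 1): F2/C3 P5 -> G2/D3 P5 similar
  -> R2 @ bar 5 tick 0 v(1, 2): D3/G3 P4 -> G3/D4 P5 similar
  -> R8 @ bar 6 tick 0 v(0, 2): penult P8 not 3rd/6th
  -> R2 @ bar 7 tick 0 v(0, 1): C3/A3 M6 -> D3/D4 P8 similar
  -> R6 @ bar 7 tick 3 v(0, 2): closes on m3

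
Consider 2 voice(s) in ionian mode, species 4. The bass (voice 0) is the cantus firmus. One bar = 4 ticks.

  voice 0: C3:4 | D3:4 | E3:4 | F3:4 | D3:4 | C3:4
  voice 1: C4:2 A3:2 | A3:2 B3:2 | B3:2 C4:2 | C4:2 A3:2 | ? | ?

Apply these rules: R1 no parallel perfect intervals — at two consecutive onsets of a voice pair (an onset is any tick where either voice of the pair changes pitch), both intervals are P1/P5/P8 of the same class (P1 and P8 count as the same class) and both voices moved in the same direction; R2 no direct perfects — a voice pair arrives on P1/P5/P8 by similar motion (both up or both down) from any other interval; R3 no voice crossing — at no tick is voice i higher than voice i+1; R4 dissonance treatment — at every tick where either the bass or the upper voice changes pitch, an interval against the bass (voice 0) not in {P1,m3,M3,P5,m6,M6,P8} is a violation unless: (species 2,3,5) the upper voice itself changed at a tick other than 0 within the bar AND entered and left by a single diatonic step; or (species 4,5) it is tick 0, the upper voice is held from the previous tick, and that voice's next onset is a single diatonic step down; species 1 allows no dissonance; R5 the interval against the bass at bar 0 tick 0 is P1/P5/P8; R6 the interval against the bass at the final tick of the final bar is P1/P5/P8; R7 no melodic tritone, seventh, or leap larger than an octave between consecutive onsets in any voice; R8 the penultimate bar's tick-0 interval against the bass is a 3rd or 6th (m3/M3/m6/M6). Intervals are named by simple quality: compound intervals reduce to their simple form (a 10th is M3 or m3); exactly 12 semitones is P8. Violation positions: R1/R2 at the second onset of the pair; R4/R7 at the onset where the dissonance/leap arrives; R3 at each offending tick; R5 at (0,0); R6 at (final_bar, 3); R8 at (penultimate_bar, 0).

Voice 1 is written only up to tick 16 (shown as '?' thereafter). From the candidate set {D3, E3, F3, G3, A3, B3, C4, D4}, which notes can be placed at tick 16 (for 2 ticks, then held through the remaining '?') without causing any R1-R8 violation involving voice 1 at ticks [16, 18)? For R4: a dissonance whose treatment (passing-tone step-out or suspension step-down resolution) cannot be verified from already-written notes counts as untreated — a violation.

D3: violates R2,R8
E3: violates R4,R8
F3: legal
G3: violates R4,R8
A3: violates R8
B3: legal
C4: violates R4,R8
D4: violates R8

{B3, F3}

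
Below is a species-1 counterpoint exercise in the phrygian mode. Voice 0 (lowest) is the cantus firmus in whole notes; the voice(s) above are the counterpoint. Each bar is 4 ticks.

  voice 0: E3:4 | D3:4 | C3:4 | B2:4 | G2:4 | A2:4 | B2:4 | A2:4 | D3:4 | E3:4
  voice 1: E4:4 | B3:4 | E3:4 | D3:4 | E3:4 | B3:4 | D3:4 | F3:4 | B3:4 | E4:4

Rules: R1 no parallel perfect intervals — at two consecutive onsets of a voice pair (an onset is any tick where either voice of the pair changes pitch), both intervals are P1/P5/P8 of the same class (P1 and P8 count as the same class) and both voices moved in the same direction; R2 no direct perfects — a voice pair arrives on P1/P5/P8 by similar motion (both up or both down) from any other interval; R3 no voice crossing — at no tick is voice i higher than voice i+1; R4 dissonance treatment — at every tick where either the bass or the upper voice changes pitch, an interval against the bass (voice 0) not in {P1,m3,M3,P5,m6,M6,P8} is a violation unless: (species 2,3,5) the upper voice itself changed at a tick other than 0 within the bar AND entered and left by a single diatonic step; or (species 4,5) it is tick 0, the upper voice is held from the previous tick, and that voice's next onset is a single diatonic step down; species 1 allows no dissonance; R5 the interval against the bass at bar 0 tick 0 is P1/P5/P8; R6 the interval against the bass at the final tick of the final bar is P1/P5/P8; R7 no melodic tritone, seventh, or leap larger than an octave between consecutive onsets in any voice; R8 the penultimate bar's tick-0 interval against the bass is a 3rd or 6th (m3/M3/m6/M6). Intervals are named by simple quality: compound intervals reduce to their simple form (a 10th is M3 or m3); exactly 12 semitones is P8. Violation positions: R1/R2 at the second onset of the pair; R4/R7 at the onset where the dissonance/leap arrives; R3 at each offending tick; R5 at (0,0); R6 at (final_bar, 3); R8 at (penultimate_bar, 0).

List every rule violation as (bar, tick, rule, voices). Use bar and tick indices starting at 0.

bar 0: v0=E3 v1=E4 downbeat P8
bar 1: v0=D3 v1=B3 downbeat M6
bar 2: v0=C3 v1=E3 downbeat M3
bar 3: v0=B2 v1=D3 downbeat m3
bar 4: v0=G2 v1=E3 downbeat M6
bar 5: v0=A2 v1=B3 downbeat M2
bar 6: v0=B2 v1=D3 downbeat m3
bar 7: v0=A2 v1=F3 downbeat m6
bar 8: v0=D3 v1=B3 downbeat M6
bar 9: v0=E3 v1=E4 downbeat P8
  -> R4 @ bar 5 tick 0 v(0, 1): A2/B3 M2 untreated
  -> R7 @ bar 8 tick 0 v(1,): F3->B3 leap 6st
  -> R2 @ bar 9 tick 0 v(0, 1): D3/B3 M6 -> E3/E4 P8 similar

(5, 0, R4, (0, 1))
(8, 0, R7, (1,))
(9, 0, R2, (0, 1))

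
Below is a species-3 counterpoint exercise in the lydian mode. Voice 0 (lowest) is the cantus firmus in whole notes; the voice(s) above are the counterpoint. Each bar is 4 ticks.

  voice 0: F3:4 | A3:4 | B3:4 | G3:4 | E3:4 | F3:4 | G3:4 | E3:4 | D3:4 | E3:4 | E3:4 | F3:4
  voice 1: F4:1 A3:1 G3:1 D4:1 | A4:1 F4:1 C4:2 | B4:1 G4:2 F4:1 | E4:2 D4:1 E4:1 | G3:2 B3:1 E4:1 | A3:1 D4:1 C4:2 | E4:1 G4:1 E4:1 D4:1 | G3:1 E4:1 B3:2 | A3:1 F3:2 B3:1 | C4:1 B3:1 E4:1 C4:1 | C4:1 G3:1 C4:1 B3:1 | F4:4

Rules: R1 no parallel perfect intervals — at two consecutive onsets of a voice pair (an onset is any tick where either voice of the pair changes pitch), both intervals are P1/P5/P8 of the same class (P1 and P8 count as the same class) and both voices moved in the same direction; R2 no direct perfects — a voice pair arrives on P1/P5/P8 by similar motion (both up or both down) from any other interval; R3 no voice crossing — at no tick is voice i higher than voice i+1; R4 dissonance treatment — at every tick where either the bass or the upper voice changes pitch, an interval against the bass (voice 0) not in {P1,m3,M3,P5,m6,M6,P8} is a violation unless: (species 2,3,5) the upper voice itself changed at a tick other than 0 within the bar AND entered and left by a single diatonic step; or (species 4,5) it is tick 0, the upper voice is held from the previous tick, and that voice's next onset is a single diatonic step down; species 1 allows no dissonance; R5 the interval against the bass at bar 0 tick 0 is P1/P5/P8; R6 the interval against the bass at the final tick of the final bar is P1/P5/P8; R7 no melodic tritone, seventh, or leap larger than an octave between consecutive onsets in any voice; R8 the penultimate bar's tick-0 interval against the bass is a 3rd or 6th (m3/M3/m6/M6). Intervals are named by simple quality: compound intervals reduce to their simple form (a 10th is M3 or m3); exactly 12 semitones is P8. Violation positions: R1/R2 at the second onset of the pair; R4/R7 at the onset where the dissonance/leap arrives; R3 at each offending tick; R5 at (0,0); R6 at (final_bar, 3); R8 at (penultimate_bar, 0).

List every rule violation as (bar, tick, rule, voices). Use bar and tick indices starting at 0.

bar 0: v0=F3 v1=F4 downbeat P8
bar 1: v0=A3 v1=A4 downbeat P8
bar 2: v0=B3 v1=B4 downbeat P8
bar 3: v0=G3 v1=E4 downbeat M6
bar 4: v0=E3 v1=G3 downbeat m3
bar 5: v0=F3 v1=A3 downbeat M3
bar 6: v0=G3 v1=E4 downbeat M6
bar 7: v0=E3 v1=G3 downbeat m3
bar 8: v0=D3 v1=A3 downbeat P5
bar 9: v0=E3 v1=C4 downbeat m6
bar 10: v0=E3 v1=C4 downbeat m6
bar 11: v0=F3 v1=F4 downbeat P8
  -> R4 @ bar 0 tick 2 v(0, 1): F3/G3 M2 untreated
  -> R2 @ bar 1 tick 0 v(0, 1): F3/D4 M6 -> A3/A4 P8 similar
  -> R2 @ bar 2 tick 0 v(0, 1): A3/C4 m3 -> B3/B4 P8 similar
  -> R7 @ bar 2 tick 0 v(1,): C4->B4 leap 11st
  -> R1 @ bar 8 tick 0 v(0, 1): E3/B3 P5 -> D3/A3 P5 similar
  -> R7 @ bar 8 tick 3 v(1,): F3->B3 leap 6st
  -> R2 @ bar 11 tick 0 v(0, 1): E3/B3 P5 -> F3/F4 P8 similar
  -> R7 @ bar 11 tick 0 v(1,): B3->F4 leap 6st

(0, 2, R4, (0, 1))
(1, 0, R2, (0, 1))
(2, 0, R2, (0, 1))
(2, 0, R7, (1,))
(8, 0, R1, (0, 1))
(8, 3, R7, (1,))
(11, 0, R2, (0, 1))
(11, 0, R7, (1,))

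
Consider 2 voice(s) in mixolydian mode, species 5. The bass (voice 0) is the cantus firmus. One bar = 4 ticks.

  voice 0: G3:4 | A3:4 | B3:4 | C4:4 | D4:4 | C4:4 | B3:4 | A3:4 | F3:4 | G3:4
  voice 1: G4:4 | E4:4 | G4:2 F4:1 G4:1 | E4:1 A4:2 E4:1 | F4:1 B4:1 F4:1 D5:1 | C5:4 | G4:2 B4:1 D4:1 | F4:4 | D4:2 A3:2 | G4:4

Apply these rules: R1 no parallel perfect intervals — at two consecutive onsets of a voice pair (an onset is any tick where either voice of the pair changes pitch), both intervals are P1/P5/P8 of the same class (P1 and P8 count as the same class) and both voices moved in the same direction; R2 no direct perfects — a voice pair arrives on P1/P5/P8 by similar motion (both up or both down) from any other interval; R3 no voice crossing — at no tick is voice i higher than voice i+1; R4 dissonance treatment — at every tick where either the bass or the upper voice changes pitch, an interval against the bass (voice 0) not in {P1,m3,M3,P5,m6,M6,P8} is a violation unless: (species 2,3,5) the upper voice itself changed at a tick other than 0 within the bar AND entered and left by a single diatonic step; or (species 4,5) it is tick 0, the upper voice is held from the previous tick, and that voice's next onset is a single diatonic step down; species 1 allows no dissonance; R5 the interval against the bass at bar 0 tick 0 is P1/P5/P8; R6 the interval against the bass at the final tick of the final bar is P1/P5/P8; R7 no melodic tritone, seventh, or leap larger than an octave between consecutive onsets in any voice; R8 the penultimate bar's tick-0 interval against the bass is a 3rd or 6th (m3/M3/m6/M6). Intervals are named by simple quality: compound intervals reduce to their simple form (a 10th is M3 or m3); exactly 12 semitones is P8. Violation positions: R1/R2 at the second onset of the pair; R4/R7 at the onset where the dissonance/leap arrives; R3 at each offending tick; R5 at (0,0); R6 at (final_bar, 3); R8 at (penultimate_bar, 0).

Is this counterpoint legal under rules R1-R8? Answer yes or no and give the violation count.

No (5 violations)

bar 0: v0=G3 v1=G4 (P8)
bar 1: v0=A3 v1=E4 (P5)
bar 2: v0=B3 v1=G4 (m6)
bar 3: v0=C4 v1=E4 (M3)
bar 4: v0=D4 v1=F4 (m3)
bar 5: v0=C4 v1=C5 (P8)
bar 6: v0=B3 v1=G4 (m6)
bar 7: v0=A3 v1=F4 (m6)
bar 8: v0=F3 v1=D4 (M6)
bar 9: v0=G3 v1=G4 (P8)
  R7 @ bar4.1: F4->B4 leap 6st
  R7 @ bar4.2: B4->F4 leap 6st
  R1 @ bar5.0: D4/D5 P8 -> C4/C5 P8 similar
  R2 @ bar9.0: F3/A3 M3 -> G3/G4 P8 similar
  R7 @ bar9.0: A3->G4 leap 10st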